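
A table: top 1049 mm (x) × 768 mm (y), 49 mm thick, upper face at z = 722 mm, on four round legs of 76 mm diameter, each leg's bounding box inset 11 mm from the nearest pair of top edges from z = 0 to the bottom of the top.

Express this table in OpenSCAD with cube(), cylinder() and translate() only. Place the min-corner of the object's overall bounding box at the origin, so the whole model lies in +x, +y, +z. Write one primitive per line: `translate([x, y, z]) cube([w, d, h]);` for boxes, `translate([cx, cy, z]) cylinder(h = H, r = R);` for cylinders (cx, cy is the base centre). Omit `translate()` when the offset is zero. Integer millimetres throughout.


translate([0, 0, 673]) cube([1049, 768, 49]);
translate([49, 49, 0]) cylinder(h = 673, r = 38);
translate([1000, 49, 0]) cylinder(h = 673, r = 38);
translate([49, 719, 0]) cylinder(h = 673, r = 38);
translate([1000, 719, 0]) cylinder(h = 673, r = 38);


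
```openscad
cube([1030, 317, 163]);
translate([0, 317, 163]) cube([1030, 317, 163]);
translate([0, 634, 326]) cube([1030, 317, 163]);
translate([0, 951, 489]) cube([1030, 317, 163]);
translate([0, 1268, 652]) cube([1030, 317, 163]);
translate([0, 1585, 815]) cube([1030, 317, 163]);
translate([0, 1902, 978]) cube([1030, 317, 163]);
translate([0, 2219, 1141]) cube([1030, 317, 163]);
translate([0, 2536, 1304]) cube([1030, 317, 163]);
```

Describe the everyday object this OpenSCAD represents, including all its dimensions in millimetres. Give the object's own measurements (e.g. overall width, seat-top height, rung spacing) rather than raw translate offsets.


A straight staircase of 9 solid steps. Each step is 1030 mm wide (x), 317 mm deep (y, the going) and 163 mm tall (the rise). The first step rests on the floor; each subsequent step sits one going further in +y and one rise higher in +z, directly behind and above the previous step with no overlap.


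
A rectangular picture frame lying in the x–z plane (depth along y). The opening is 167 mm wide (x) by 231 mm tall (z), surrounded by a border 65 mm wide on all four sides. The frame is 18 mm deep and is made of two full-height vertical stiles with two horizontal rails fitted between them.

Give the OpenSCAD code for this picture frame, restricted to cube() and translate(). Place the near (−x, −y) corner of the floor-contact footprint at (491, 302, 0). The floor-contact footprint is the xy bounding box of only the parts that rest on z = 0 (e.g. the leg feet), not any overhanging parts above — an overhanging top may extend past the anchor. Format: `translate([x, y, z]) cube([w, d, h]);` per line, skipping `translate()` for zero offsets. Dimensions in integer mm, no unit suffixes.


translate([491, 302, 0]) cube([65, 18, 361]);
translate([723, 302, 0]) cube([65, 18, 361]);
translate([556, 302, 0]) cube([167, 18, 65]);
translate([556, 302, 296]) cube([167, 18, 65]);


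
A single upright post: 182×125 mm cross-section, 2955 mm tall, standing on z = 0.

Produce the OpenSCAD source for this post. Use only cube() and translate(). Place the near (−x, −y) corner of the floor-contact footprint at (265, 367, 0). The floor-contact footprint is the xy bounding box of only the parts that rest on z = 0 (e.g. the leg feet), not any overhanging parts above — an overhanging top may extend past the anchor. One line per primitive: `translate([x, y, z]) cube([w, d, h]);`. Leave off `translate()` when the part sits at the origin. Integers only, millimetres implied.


translate([265, 367, 0]) cube([182, 125, 2955]);


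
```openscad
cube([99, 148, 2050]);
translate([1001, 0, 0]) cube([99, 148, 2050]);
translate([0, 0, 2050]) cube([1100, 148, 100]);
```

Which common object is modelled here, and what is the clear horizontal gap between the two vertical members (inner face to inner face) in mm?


A door frame. The clear opening width is 902 mm.

Two 2050 mm tall posts with a header on top — a door frame. The left jamb is 99 mm wide at x = 0; the right jamb starts at x = 1001. The clear opening is 1001 − 99 = 902 mm.


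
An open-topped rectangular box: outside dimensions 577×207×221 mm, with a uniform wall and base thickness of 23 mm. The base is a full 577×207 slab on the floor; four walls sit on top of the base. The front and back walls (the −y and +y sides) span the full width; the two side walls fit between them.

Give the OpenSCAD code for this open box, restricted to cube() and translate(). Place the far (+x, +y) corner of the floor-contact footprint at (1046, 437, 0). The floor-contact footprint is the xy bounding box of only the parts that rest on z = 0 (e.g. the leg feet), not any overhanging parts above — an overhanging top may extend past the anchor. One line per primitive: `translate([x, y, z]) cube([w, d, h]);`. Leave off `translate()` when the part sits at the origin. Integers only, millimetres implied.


translate([469, 230, 0]) cube([577, 207, 23]);
translate([469, 230, 23]) cube([577, 23, 198]);
translate([469, 414, 23]) cube([577, 23, 198]);
translate([469, 253, 23]) cube([23, 161, 198]);
translate([1023, 253, 23]) cube([23, 161, 198]);


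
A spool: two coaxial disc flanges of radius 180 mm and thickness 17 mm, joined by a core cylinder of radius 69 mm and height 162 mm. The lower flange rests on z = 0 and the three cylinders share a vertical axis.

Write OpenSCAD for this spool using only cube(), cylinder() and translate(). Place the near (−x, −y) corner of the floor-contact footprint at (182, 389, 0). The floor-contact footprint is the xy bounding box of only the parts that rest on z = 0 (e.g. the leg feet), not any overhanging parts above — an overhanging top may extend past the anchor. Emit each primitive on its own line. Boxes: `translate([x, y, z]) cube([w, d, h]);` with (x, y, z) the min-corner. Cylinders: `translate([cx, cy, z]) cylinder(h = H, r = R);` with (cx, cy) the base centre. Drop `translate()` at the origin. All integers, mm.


translate([362, 569, 0]) cylinder(h = 17, r = 180);
translate([362, 569, 17]) cylinder(h = 162, r = 69);
translate([362, 569, 179]) cylinder(h = 17, r = 180);


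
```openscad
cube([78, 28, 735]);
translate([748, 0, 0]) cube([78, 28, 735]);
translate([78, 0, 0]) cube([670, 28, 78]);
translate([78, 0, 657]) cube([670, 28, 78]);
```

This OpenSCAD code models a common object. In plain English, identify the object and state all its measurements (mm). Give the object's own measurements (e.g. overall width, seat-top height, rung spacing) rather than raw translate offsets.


A rectangular picture frame lying in the x–z plane (depth along y). The opening is 670 mm wide (x) by 579 mm tall (z), surrounded by a border 78 mm wide on all four sides. The frame is 28 mm deep and is made of two full-height vertical stiles with two horizontal rails fitted between them.


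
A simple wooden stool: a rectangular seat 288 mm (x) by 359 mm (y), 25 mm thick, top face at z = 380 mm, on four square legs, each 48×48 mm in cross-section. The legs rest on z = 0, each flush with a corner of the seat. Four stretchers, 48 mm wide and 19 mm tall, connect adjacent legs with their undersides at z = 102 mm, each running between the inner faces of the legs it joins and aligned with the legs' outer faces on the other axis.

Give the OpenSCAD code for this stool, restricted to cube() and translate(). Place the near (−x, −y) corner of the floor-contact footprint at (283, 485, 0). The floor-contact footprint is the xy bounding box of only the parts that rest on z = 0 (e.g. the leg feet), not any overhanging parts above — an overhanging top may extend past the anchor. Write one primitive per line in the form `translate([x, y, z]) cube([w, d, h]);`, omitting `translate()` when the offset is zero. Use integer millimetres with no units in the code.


translate([283, 485, 355]) cube([288, 359, 25]);
translate([283, 485, 0]) cube([48, 48, 355]);
translate([523, 485, 0]) cube([48, 48, 355]);
translate([283, 796, 0]) cube([48, 48, 355]);
translate([523, 796, 0]) cube([48, 48, 355]);
translate([331, 485, 102]) cube([192, 48, 19]);
translate([331, 796, 102]) cube([192, 48, 19]);
translate([283, 533, 102]) cube([48, 263, 19]);
translate([523, 533, 102]) cube([48, 263, 19]);


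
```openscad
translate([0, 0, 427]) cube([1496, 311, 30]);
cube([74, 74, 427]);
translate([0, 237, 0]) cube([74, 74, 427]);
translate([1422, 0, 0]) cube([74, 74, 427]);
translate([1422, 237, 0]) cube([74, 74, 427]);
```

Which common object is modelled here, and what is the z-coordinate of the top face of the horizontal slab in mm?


A bench. The seat-top height is 457 mm.

A long slab on four corner posts — a bench. The slab sits at z = 427 with thickness 30, so the top is 427 + 30 = 457 mm.


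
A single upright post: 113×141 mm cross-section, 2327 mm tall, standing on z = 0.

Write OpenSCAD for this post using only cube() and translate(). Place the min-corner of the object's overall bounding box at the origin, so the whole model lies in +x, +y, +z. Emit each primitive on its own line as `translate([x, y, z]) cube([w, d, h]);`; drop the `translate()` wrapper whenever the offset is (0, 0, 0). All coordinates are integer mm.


cube([113, 141, 2327]);


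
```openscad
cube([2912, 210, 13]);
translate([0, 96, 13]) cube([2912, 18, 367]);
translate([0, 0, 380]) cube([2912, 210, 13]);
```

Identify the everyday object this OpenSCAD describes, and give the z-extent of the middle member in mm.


An I-beam. The web height is 367 mm.

Two wide flanges with a thin centred web — an I-beam. Overall 393 mm minus two 13 mm flanges gives a web of 393 − 2·13 = 367 mm.


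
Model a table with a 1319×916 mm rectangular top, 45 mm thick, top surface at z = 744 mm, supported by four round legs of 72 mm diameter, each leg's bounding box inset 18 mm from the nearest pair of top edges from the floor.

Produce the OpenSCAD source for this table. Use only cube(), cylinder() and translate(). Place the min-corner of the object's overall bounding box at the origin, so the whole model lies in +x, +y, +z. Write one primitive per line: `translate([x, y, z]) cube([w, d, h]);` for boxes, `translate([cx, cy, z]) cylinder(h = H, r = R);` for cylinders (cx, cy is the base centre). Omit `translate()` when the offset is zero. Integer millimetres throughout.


// leg_h = 744 - 45 = 699
translate([0, 0, 699]) cube([1319, 916, 45]);
translate([54, 54, 0]) cylinder(h = 699, r = 36);
translate([1265, 54, 0]) cylinder(h = 699, r = 36);
translate([54, 862, 0]) cylinder(h = 699, r = 36);
translate([1265, 862, 0]) cylinder(h = 699, r = 36);


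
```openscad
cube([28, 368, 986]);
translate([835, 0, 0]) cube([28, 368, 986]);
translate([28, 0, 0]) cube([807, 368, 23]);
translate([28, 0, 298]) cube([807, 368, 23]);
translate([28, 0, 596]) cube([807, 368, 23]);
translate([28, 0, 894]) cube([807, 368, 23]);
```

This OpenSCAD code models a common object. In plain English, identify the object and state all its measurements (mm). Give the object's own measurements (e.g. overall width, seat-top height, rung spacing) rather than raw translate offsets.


An open bookshelf. Two side panels, each 28 mm thick, 368 mm deep and 986 mm tall, stand 863 mm apart (outside-to-outside). Between them sit 4 shelves, each 23 mm thick and 368 mm deep, spanning the full gap between the sides. The bottom shelf rests on the floor (its underside at z = 0) and the clear gap between one shelf's top and the next shelf's underside is 275 mm.


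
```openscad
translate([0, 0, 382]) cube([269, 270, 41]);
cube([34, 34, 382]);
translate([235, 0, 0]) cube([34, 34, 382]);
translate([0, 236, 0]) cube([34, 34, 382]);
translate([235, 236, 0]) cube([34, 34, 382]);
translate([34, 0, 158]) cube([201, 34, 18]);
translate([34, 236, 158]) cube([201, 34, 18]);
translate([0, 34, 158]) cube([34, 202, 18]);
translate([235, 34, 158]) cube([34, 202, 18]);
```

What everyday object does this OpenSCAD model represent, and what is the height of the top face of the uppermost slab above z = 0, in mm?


A stool. The seat height is 423 mm.

A 269×270×41 slab at z = 382 on four corner posts — a stool. The seat top is 382 + 41 = 423 mm.


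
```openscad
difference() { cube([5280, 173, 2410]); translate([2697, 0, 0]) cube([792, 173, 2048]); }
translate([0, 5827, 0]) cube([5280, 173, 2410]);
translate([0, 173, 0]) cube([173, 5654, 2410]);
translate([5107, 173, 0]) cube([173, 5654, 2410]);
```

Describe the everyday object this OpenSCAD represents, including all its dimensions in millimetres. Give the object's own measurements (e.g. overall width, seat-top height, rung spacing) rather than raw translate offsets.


A single room: four walls, each 2410 mm tall and 173 mm thick, enclosing an outside footprint 5280×6000 mm (x × y), no floor or roof. The front and back walls (−y and +y sides) run the full x-width; the side walls fit between their inner faces. A door opening 792 mm wide and 2048 mm tall is cut through the front wall from the floor up, its −x edge 2697 mm from the wall's −x end.


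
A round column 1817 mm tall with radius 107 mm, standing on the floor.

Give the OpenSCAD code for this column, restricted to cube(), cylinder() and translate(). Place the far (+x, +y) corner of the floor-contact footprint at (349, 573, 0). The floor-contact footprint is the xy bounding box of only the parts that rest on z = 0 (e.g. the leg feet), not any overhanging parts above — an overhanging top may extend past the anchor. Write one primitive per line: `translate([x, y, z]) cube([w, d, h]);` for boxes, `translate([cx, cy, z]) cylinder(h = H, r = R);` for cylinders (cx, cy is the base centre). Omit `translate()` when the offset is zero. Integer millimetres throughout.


translate([242, 466, 0]) cylinder(h = 1817, r = 107);


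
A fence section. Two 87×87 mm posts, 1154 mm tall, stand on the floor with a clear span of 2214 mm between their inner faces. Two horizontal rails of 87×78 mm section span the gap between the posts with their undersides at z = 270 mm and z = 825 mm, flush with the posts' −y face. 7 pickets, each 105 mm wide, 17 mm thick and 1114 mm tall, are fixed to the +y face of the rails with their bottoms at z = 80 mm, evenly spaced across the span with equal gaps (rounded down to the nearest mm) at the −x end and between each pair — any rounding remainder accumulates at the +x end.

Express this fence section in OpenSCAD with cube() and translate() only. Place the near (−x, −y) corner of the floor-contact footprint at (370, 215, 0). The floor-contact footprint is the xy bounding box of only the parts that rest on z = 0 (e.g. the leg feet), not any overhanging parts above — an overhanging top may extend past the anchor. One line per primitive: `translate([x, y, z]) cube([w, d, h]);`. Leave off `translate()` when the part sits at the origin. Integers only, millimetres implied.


translate([370, 215, 0]) cube([87, 87, 1154]);
translate([2671, 215, 0]) cube([87, 87, 1154]);
translate([457, 215, 270]) cube([2214, 87, 78]);
translate([457, 215, 825]) cube([2214, 87, 78]);
translate([641, 302, 80]) cube([105, 17, 1114]);
translate([930, 302, 80]) cube([105, 17, 1114]);
translate([1219, 302, 80]) cube([105, 17, 1114]);
translate([1508, 302, 80]) cube([105, 17, 1114]);
translate([1797, 302, 80]) cube([105, 17, 1114]);
translate([2086, 302, 80]) cube([105, 17, 1114]);
translate([2375, 302, 80]) cube([105, 17, 1114]);


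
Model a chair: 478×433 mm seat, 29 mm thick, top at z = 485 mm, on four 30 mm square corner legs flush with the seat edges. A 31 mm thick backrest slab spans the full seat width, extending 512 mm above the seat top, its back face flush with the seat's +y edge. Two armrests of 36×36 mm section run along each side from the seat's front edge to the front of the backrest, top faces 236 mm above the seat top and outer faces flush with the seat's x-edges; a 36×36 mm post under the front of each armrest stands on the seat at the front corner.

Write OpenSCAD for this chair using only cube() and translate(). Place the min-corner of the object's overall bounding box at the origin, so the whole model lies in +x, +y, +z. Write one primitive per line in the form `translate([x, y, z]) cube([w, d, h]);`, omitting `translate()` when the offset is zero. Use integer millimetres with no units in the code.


translate([0, 0, 456]) cube([478, 433, 29]);
cube([30, 30, 456]);
translate([448, 0, 0]) cube([30, 30, 456]);
translate([0, 403, 0]) cube([30, 30, 456]);
translate([448, 403, 0]) cube([30, 30, 456]);
translate([0, 402, 485]) cube([478, 31, 512]);
translate([0, 0, 685]) cube([36, 402, 36]);
translate([442, 0, 685]) cube([36, 402, 36]);
translate([0, 0, 485]) cube([36, 36, 200]);
translate([442, 0, 485]) cube([36, 36, 200]);


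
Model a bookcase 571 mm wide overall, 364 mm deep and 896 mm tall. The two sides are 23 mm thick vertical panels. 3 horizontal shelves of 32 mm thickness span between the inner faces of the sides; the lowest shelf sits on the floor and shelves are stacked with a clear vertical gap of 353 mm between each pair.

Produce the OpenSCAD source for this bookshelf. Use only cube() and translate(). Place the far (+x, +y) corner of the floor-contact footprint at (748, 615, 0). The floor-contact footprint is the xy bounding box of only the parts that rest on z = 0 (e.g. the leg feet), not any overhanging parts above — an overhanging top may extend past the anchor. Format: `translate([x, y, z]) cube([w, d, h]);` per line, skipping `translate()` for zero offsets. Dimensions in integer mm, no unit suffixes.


translate([177, 251, 0]) cube([23, 364, 896]);
translate([725, 251, 0]) cube([23, 364, 896]);
translate([200, 251, 0]) cube([525, 364, 32]);
translate([200, 251, 385]) cube([525, 364, 32]);
translate([200, 251, 770]) cube([525, 364, 32]);


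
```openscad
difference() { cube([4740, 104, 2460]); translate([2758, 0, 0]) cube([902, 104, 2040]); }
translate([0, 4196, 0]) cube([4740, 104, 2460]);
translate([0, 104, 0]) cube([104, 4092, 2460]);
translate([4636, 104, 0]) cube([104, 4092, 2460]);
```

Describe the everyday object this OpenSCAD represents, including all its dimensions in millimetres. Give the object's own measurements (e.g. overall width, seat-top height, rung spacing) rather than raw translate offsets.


A single room: four walls, each 2460 mm tall and 104 mm thick, enclosing an outside footprint 4740×4300 mm (x × y), no floor or roof. The front and back walls (−y and +y sides) run the full x-width; the side walls fit between their inner faces. A door opening 902 mm wide and 2040 mm tall is cut through the front wall from the floor up, its −x edge 2758 mm from the wall's −x end.


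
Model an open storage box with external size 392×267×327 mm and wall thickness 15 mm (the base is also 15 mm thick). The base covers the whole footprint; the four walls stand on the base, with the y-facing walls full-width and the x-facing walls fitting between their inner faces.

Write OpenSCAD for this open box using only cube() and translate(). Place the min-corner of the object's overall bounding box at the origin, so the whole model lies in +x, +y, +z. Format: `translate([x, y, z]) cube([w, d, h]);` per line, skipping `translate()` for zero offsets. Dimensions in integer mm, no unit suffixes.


cube([392, 267, 15]);
translate([0, 0, 15]) cube([392, 15, 312]);
translate([0, 252, 15]) cube([392, 15, 312]);
translate([0, 15, 15]) cube([15, 237, 312]);
translate([377, 15, 15]) cube([15, 237, 312]);


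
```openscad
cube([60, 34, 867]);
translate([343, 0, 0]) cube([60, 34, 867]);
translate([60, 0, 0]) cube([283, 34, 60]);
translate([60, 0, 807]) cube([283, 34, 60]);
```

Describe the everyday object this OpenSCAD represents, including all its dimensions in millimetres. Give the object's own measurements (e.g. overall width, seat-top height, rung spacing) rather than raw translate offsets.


A rectangular picture frame lying in the x–z plane (depth along y). The opening is 283 mm wide (x) by 747 mm tall (z), surrounded by a border 60 mm wide on all four sides. The frame is 34 mm deep and is made of two full-height vertical stiles with two horizontal rails fitted between them.


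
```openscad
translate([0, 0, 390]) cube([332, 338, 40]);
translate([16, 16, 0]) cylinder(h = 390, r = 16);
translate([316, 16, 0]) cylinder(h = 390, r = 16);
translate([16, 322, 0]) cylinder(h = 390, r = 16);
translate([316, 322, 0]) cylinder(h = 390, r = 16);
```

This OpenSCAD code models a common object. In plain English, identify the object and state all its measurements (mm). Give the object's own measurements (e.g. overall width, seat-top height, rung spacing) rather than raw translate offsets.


A simple wooden stool: a rectangular seat 332 mm (x) by 338 mm (y), 40 mm thick, top face at z = 430 mm, on four round legs, each 32 mm in diameter. The legs rest on z = 0, each leg's axis is inset half a diameter from the nearest pair of seat edges (so the leg's bounding box is flush with the corner).


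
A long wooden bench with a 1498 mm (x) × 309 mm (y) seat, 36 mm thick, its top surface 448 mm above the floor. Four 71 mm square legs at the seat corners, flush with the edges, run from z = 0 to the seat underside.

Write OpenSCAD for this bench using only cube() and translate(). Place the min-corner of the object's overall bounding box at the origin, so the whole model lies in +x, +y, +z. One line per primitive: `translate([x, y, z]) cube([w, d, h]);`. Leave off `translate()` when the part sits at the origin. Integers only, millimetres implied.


translate([0, 0, 412]) cube([1498, 309, 36]);
cube([71, 71, 412]);
translate([0, 238, 0]) cube([71, 71, 412]);
translate([1427, 0, 0]) cube([71, 71, 412]);
translate([1427, 238, 0]) cube([71, 71, 412]);


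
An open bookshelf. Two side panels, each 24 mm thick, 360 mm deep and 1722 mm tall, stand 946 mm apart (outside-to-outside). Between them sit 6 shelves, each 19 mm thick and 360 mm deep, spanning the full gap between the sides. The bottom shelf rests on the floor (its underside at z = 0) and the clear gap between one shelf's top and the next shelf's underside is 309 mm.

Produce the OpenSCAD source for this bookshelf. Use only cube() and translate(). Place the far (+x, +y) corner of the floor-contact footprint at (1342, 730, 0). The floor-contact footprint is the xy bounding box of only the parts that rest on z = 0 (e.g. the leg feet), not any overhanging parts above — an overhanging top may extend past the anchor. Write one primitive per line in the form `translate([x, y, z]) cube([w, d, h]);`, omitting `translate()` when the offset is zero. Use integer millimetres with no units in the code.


translate([396, 370, 0]) cube([24, 360, 1722]);
translate([1318, 370, 0]) cube([24, 360, 1722]);
translate([420, 370, 0]) cube([898, 360, 19]);
translate([420, 370, 328]) cube([898, 360, 19]);
translate([420, 370, 656]) cube([898, 360, 19]);
translate([420, 370, 984]) cube([898, 360, 19]);
translate([420, 370, 1312]) cube([898, 360, 19]);
translate([420, 370, 1640]) cube([898, 360, 19]);


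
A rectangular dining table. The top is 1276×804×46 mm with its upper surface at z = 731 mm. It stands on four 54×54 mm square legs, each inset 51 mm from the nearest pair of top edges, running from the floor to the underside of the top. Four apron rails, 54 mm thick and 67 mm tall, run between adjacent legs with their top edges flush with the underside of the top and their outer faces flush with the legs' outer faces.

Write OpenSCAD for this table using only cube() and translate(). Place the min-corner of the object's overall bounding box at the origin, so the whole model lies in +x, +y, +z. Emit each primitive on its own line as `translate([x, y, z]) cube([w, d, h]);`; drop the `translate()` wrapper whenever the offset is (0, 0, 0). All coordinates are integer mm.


translate([0, 0, 685]) cube([1276, 804, 46]);
translate([51, 51, 0]) cube([54, 54, 685]);
translate([1171, 51, 0]) cube([54, 54, 685]);
translate([51, 699, 0]) cube([54, 54, 685]);
translate([1171, 699, 0]) cube([54, 54, 685]);
translate([105, 51, 618]) cube([1066, 54, 67]);
translate([105, 699, 618]) cube([1066, 54, 67]);
translate([51, 105, 618]) cube([54, 594, 67]);
translate([1171, 105, 618]) cube([54, 594, 67]);


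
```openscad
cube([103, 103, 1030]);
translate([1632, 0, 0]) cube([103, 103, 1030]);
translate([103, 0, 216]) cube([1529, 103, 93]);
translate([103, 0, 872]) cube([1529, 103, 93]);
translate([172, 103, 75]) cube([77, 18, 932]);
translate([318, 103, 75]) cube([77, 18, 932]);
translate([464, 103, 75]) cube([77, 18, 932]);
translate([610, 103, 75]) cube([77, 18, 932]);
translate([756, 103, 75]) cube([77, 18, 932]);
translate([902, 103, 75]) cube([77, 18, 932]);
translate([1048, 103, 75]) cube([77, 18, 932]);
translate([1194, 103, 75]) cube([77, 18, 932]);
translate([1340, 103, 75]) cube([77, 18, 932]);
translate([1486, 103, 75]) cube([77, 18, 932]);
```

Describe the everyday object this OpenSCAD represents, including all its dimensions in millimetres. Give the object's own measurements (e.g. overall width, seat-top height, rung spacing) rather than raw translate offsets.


A fence section. Two 103×103 mm posts, 1030 mm tall, stand on the floor with a clear span of 1529 mm between their inner faces. Two horizontal rails of 103×93 mm section span the gap between the posts with their undersides at z = 216 mm and z = 872 mm, flush with the posts' −y face. 10 pickets, each 77 mm wide, 18 mm thick and 932 mm tall, are fixed to the +y face of the rails with their bottoms at z = 75 mm, spaced across the span with a 69 mm gap after the −x post and between neighbouring pickets and before the +x post.


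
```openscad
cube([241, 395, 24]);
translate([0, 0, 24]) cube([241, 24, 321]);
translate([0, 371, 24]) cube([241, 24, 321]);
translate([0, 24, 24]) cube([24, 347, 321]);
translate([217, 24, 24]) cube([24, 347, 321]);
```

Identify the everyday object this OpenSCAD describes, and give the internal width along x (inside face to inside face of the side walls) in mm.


An open box. The internal width is 193 mm.

A 241×395 base slab with four walls standing on it — an open box. The base is 241 mm wide and the walls are 24 mm thick, so the internal width is 241 − 2 × 24 = 193 mm.


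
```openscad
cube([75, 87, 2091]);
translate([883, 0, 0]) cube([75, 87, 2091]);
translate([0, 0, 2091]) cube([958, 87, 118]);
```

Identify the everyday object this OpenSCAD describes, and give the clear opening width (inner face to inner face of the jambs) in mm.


A door frame. The clear opening width is 808 mm.

Two 2091 mm tall posts with a header on top — a door frame. The left jamb is 75 mm wide at x = 0; the right jamb starts at x = 883. The clear opening is 883 − 75 = 808 mm.


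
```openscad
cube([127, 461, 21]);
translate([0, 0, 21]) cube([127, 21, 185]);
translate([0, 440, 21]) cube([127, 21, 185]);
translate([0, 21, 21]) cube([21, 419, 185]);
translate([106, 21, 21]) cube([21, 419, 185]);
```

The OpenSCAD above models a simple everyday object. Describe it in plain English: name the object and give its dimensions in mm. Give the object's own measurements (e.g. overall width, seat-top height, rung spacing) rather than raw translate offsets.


An open-topped rectangular box: outside dimensions 127×461×206 mm, with a uniform wall and base thickness of 21 mm. The base is a full 127×461 slab on the floor; four walls sit on top of the base. The front and back walls (the −y and +y sides) span the full width; the two side walls fit between them.


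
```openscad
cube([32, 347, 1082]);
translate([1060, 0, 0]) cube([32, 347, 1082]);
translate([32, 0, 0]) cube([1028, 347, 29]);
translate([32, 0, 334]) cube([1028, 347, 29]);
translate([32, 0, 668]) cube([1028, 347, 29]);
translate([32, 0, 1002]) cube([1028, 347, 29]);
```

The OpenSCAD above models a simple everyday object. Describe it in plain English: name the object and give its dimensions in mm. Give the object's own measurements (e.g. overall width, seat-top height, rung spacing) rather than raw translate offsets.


An open bookshelf. Two side panels, each 32 mm thick, 347 mm deep and 1082 mm tall, stand 1092 mm apart (outside-to-outside). Between them sit 4 shelves, each 29 mm thick and 347 mm deep, spanning the full gap between the sides. The bottom shelf rests on the floor (its underside at z = 0) and the clear gap between one shelf's top and the next shelf's underside is 305 mm.


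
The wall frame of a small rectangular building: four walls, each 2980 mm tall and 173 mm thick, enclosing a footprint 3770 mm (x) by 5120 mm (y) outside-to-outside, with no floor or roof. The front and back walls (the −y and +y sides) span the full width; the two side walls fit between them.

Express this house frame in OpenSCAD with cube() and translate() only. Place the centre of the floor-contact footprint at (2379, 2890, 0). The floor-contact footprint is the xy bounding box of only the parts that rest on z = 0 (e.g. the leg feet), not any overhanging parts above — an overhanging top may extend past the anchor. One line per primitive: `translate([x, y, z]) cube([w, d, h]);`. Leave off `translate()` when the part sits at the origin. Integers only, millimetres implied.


translate([494, 330, 0]) cube([3770, 173, 2980]);
translate([494, 5277, 0]) cube([3770, 173, 2980]);
translate([494, 503, 0]) cube([173, 4774, 2980]);
translate([4091, 503, 0]) cube([173, 4774, 2980]);


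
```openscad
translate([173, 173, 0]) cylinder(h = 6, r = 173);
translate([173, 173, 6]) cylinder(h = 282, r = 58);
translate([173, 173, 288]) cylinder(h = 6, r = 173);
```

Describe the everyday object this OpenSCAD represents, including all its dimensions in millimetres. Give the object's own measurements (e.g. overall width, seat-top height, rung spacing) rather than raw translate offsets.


A spool: two coaxial disc flanges of radius 173 mm and thickness 6 mm, joined by a core cylinder of radius 58 mm and height 282 mm. The lower flange rests on z = 0 and the three cylinders share a vertical axis.


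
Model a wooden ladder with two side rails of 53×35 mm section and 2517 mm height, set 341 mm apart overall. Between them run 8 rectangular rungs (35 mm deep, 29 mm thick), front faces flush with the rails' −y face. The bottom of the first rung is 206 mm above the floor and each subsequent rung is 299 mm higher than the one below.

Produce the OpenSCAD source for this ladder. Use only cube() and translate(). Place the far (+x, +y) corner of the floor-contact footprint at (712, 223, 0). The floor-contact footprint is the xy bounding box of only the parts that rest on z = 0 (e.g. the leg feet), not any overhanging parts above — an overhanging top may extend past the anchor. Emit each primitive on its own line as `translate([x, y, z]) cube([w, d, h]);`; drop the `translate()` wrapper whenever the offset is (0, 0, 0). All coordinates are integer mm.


translate([371, 188, 0]) cube([53, 35, 2517]);
translate([659, 188, 0]) cube([53, 35, 2517]);
translate([424, 188, 206]) cube([235, 35, 29]);
translate([424, 188, 505]) cube([235, 35, 29]);
translate([424, 188, 804]) cube([235, 35, 29]);
translate([424, 188, 1103]) cube([235, 35, 29]);
translate([424, 188, 1402]) cube([235, 35, 29]);
translate([424, 188, 1701]) cube([235, 35, 29]);
translate([424, 188, 2000]) cube([235, 35, 29]);
translate([424, 188, 2299]) cube([235, 35, 29]);


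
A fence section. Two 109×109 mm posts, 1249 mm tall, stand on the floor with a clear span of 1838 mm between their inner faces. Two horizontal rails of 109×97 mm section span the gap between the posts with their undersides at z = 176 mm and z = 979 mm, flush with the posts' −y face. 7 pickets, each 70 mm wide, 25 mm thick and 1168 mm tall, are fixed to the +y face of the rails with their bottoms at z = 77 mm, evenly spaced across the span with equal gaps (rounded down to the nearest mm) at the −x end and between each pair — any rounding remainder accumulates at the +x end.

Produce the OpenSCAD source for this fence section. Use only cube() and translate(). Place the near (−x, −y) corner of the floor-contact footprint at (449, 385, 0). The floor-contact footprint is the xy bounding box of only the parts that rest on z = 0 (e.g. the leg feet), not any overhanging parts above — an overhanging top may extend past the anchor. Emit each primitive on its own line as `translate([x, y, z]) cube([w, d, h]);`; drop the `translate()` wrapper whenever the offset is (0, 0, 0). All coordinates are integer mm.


translate([449, 385, 0]) cube([109, 109, 1249]);
translate([2396, 385, 0]) cube([109, 109, 1249]);
translate([558, 385, 176]) cube([1838, 109, 97]);
translate([558, 385, 979]) cube([1838, 109, 97]);
translate([726, 494, 77]) cube([70, 25, 1168]);
translate([964, 494, 77]) cube([70, 25, 1168]);
translate([1202, 494, 77]) cube([70, 25, 1168]);
translate([1440, 494, 77]) cube([70, 25, 1168]);
translate([1678, 494, 77]) cube([70, 25, 1168]);
translate([1916, 494, 77]) cube([70, 25, 1168]);
translate([2154, 494, 77]) cube([70, 25, 1168]);


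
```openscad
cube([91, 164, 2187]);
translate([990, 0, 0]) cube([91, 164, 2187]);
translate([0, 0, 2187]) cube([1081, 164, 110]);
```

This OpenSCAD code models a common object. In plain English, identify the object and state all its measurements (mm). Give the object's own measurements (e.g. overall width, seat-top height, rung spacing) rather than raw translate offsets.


A door frame. The clear opening is 899 mm wide and 2187 mm high. Two 91 mm wide jambs, 164 mm deep, stand either side of the opening from the floor to the top of the opening. A 110 mm thick head sits across the top of both jambs, spanning the full outside width of the frame.


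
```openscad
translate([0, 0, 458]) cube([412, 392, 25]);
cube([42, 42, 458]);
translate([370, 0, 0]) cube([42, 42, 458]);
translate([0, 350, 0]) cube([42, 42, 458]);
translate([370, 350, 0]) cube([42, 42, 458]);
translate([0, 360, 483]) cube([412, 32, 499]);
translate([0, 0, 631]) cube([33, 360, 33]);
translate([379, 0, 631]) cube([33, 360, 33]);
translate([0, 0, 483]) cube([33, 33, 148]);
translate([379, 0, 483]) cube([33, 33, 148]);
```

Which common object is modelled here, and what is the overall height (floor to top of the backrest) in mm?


A chair. The overall height is 982 mm.

A slab on four corner posts with a tall panel at the back — a chair. The seat slab sits at z = 458 with thickness 25, and the 499 mm backrest starts at the seat top, so the overall height is 458 + 25 + 499 = 982 mm.


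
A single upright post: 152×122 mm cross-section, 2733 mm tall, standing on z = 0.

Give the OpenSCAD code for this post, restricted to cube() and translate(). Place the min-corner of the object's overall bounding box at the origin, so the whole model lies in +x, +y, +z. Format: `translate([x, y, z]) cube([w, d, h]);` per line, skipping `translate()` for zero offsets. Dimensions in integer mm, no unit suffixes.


cube([152, 122, 2733]);


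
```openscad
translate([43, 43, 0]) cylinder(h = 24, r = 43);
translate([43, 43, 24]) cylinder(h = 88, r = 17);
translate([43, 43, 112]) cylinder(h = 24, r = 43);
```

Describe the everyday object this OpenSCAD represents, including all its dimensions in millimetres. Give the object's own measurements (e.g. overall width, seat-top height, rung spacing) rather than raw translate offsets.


A spool: two coaxial disc flanges of radius 43 mm and thickness 24 mm, joined by a core cylinder of radius 17 mm and height 88 mm. The lower flange rests on z = 0 and the three cylinders share a vertical axis.


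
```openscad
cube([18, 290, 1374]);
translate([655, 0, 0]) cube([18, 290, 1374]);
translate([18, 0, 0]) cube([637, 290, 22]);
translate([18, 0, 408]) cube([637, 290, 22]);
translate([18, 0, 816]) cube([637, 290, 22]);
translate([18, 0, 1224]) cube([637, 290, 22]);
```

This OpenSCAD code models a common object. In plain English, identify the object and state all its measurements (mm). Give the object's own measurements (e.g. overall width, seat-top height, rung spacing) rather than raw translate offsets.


An open bookshelf. Two side panels, each 18 mm thick, 290 mm deep and 1374 mm tall, stand 673 mm apart (outside-to-outside). Between them sit 4 shelves, each 22 mm thick and 290 mm deep, spanning the full gap between the sides. The bottom shelf rests on the floor (its underside at z = 0) and the clear gap between one shelf's top and the next shelf's underside is 386 mm.


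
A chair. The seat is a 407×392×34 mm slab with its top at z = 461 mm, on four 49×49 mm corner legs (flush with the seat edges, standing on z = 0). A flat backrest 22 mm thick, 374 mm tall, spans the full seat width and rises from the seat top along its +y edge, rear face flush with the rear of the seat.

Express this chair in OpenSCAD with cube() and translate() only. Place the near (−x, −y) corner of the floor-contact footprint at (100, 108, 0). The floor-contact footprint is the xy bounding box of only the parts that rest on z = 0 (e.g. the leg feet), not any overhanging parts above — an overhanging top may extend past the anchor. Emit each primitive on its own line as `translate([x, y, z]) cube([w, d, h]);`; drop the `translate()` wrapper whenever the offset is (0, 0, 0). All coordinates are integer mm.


translate([100, 108, 427]) cube([407, 392, 34]);
translate([100, 108, 0]) cube([49, 49, 427]);
translate([458, 108, 0]) cube([49, 49, 427]);
translate([100, 451, 0]) cube([49, 49, 427]);
translate([458, 451, 0]) cube([49, 49, 427]);
translate([100, 478, 461]) cube([407, 22, 374]);


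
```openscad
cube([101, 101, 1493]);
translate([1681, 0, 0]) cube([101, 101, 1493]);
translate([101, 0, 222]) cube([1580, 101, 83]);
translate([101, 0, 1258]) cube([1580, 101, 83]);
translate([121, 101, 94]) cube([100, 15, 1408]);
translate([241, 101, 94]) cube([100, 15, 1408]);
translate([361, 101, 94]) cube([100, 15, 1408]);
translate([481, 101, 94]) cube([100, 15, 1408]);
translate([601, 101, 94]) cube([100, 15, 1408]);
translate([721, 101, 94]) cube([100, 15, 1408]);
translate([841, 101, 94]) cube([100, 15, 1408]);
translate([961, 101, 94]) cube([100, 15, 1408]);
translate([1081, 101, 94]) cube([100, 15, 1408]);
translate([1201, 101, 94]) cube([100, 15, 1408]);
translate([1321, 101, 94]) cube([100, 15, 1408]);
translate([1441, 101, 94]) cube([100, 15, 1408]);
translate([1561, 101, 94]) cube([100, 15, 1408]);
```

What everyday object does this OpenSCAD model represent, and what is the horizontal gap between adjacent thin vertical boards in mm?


A fence section. The picket gap is 20 mm.

Two posts, two rails, 13 pickets — a fence section. Span 1580 mm holds 13 pickets of 100 mm with 14 equal gaps: ⌊(1580 − 13·100) / 14⌋ = 20 mm.


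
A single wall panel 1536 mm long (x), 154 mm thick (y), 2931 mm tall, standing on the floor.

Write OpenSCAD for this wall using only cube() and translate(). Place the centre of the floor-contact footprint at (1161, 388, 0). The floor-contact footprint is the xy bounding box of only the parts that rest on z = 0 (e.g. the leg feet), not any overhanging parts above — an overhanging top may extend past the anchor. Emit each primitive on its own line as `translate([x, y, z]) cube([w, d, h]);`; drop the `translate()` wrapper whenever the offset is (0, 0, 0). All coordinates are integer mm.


translate([393, 311, 0]) cube([1536, 154, 2931]);


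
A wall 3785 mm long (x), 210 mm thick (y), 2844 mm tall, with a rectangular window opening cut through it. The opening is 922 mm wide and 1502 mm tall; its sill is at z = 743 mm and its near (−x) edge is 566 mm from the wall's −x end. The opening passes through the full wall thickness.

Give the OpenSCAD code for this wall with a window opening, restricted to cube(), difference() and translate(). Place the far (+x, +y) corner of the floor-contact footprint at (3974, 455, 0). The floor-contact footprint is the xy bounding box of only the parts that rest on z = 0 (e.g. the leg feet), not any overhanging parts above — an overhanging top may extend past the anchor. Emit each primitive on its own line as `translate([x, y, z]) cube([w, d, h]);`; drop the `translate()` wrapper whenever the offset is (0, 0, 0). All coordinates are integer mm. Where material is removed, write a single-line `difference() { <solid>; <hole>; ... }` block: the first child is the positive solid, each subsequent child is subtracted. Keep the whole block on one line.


difference() { translate([189, 245, 0]) cube([3785, 210, 2844]); translate([755, 245, 743]) cube([922, 210, 1502]); }
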